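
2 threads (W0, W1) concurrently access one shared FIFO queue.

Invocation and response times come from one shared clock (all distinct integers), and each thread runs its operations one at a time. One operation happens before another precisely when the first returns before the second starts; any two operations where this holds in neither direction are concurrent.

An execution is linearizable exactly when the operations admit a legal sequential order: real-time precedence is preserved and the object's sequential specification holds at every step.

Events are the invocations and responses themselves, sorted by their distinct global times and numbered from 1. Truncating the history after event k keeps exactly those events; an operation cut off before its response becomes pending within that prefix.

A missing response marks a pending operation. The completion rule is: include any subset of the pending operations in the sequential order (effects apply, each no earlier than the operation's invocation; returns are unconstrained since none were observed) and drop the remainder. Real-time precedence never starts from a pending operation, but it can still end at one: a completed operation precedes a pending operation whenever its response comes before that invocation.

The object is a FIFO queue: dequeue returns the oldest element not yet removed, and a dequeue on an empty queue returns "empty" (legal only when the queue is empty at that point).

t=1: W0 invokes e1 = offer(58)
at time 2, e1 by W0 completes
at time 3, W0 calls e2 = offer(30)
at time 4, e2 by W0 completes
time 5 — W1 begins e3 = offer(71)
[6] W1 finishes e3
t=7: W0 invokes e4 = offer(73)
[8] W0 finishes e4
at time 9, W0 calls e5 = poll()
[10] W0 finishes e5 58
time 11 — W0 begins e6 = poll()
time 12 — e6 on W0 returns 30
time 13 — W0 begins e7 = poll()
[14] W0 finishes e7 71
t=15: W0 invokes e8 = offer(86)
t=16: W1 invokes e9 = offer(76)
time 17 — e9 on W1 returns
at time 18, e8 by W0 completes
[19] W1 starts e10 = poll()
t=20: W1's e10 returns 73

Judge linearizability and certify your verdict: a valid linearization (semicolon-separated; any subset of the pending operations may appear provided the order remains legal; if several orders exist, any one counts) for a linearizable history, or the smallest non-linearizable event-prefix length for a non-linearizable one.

linearizable — witness: e1; e2; e3; e4; e5; e6; e7; e8; e9; e10

after step 1 (e1 offer(58)): queue <58>
after step 2 (e2 offer(30)): queue <58,30>
after step 3 (e3 offer(71)): queue <58,30,71>
after step 4 (e4 offer(73)): queue <58,30,71,73>
after step 5 (e5 poll() → 58): queue <30,71,73>
after step 6 (e6 poll() → 30): queue <71,73>
after step 7 (e7 poll() → 71): queue <73>
after step 8 (e8 offer(86)): queue <73,86>
after step 9 (e9 offer(76)): queue <73,86,76>
after step 10 (e10 poll() → 73): queue <86,76>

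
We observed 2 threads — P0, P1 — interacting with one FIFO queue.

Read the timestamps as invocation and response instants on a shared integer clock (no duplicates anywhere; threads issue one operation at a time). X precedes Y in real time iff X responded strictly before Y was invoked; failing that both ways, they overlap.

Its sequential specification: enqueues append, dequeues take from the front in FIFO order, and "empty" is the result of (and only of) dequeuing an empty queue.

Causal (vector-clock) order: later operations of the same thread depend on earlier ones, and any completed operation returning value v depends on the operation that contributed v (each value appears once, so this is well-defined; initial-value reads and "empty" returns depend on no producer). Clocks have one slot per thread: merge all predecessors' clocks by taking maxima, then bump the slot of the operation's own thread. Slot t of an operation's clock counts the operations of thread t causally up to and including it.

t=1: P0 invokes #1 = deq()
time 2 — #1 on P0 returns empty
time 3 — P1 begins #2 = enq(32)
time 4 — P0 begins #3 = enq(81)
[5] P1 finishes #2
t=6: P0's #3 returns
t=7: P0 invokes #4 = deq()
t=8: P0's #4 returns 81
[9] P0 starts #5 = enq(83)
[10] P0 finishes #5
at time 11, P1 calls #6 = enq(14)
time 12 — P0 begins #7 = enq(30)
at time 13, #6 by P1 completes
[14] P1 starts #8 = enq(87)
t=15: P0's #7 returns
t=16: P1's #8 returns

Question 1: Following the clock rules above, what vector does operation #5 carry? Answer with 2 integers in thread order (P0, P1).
(4, 0)

root op #2, invoked 3: fresh clock plus P1's own tick → (0, 1)
root op #1, invoked 1: fresh clock plus P0's own tick → (1, 0)
#6 (invocation 11): componentwise max over VC(#2)=(0, 1), +1 at P1, giving (0, 2)
#3 (invocation 4): componentwise max over VC(#1)=(1, 0), +1 at P0, giving (2, 0)
#8 (invocation 14): componentwise max over VC(#6)=(0, 2), +1 at P1, giving (0, 3)
#4 (invocation 7): componentwise max over VC(#3)=(2, 0), +1 at P0, giving (3, 0)
#5 (invocation 9): componentwise max over VC(#4)=(3, 0), +1 at P0, giving (4, 0)
#7 (invocation 12): componentwise max over VC(#5)=(4, 0), +1 at P0, giving (5, 0)
target: VC(#5) = (4, 0)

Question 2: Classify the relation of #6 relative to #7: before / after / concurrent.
concurrent

#6 spans [11,13], #7 spans [12,15]
the intervals overlap in both directions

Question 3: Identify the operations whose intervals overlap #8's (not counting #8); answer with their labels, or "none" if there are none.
#7

#8 runs from 14 to 16; window-overlapping ops are concurrent
#1 [1,2]: before
#2 [3,5]: before
#3 [4,6]: before
#4 [7,8]: before
#5 [9,10]: before
#6 [11,13]: before
#7 [12,15]: concurrent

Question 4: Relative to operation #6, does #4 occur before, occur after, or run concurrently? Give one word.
before

#4 spans [7,8], #6 spans [11,13]
resp(#4)=8 < inv(#6)=11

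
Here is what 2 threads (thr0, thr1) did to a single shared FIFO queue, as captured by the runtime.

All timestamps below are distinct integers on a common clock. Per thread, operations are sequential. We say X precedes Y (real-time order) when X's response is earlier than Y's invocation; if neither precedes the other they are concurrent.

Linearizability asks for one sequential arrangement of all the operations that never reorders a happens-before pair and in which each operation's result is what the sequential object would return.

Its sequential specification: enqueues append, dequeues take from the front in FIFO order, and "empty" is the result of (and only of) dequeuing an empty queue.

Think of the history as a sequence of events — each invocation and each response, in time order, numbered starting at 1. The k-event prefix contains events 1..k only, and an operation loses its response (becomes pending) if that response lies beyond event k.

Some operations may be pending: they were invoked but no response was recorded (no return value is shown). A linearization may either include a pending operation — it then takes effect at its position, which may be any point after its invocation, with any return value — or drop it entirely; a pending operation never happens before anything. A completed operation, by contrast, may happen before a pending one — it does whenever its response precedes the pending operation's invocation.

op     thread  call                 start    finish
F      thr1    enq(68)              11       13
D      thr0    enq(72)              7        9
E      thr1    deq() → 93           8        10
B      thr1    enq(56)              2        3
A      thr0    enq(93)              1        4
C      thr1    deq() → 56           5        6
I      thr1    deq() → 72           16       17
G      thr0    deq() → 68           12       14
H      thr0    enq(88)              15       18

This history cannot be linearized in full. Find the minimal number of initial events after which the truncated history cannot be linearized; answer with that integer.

one valid order for events 1..13 is B, A, C, D, E, F:
step 1: B enq(56) — queue <56>
step 2: A enq(93) — queue <56,93>
step 3: C deq() → 56 — queue <93>
step 4: D enq(72) — queue <93,72>
step 5: E deq() → 93 — queue <72>
step 6: F enq(68) — queue <72,68>
once event 14 joins (G's response, time 14), exhaustive search finds no witness
take A, B, C, D, E, F, G: step 3 already fails, because C deq() → 56 cannot occur there
take A, B, C, D, E, G, F: step 3 already fails, because C deq() → 56 cannot occur there

14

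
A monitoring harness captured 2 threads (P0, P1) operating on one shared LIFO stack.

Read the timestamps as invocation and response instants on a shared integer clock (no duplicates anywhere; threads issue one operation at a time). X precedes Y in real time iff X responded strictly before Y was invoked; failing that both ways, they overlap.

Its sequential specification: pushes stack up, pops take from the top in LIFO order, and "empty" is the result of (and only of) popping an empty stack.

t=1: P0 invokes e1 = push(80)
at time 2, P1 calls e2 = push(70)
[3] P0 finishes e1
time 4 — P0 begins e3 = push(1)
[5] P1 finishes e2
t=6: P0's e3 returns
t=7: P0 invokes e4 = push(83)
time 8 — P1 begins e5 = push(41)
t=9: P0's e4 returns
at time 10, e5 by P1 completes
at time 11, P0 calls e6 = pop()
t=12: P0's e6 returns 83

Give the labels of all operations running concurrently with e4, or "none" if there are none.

e4 spans [7,9]; an op avoiding the whole window 7..9 is ordered, any other is concurrent
e1 [1,3]: before
e2 [2,5]: before
e3 [4,6]: before
e5 [8,10]: concurrent
e6 [11,12]: after

e5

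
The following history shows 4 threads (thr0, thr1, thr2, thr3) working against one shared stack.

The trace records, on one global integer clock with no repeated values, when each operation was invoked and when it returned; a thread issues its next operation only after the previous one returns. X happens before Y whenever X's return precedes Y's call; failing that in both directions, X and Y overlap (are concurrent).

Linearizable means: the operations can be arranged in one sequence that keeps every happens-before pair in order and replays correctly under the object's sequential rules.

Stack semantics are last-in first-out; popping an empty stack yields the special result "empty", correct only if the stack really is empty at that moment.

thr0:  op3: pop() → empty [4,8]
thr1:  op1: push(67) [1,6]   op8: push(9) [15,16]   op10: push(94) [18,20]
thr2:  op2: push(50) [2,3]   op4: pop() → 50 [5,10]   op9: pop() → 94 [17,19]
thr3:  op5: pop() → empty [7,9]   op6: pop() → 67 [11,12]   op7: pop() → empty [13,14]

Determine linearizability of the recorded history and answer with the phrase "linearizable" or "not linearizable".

prefix check: 1..8 passes, 1..9 fails once op5's time-9 response joins
4 completed operations, 5 real-time-consistent orders — every stack replay fails
no completion choice of the 1 pending operation (op4) rescues it — every subset was tried
e.g. op1, op2, op3, op5 (pending dropped): illegal at step 3, since op3 pop() → empty cannot apply there
e.g. op1, op2, op5, op3 (pending dropped): illegal at step 3, since op5 pop() → empty cannot apply there

not linearizable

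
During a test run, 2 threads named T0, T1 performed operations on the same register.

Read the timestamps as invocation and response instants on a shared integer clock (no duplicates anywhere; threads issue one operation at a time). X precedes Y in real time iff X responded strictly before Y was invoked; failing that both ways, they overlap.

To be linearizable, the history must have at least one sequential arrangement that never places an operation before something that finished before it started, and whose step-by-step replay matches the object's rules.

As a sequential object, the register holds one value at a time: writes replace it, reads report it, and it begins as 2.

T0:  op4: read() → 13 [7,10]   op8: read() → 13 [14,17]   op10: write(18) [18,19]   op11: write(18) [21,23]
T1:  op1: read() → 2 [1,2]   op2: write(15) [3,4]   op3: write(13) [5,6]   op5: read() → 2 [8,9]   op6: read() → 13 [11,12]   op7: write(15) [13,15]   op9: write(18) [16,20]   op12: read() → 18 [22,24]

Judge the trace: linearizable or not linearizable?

already the first 9 events (up to op5's response at time 9) admit no linearization; the first 8 still do
exhaustive check: the 4 completed register ops admit one real-time order; illegal
every completion of the 1 pending operation (op4) was checked; none linearizes
sample order op1, op2, op3, op5 (pending dropped) stalls at step 4 — op5 read() → 2 has no legal effect

not linearizable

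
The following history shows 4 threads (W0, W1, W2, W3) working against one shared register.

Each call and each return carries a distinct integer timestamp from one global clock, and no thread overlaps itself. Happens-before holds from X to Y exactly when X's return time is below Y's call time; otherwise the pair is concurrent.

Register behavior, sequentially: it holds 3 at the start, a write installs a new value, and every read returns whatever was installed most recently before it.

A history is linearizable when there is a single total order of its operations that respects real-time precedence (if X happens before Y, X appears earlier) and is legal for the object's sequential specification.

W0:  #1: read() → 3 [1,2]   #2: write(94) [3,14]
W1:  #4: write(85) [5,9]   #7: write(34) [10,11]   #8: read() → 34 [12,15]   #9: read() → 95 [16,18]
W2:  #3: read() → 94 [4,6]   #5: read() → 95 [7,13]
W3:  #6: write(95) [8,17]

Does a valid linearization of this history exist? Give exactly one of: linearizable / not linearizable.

a witness: #1, #2, #3, #4, #7, #8, #6, #5, #9
step 1: #1 read() → 3 — value 3
step 2: #2 write(94) — value 94
step 3: #3 read() → 94 — value 94
step 4: #4 write(85) — value 85
step 5: #7 write(34) — value 34
step 6: #8 read() → 34 — value 34
step 7: #6 write(95) — value 95
step 8: #5 read() → 95 — value 95
step 9: #9 read() → 95 — value 95

linearizable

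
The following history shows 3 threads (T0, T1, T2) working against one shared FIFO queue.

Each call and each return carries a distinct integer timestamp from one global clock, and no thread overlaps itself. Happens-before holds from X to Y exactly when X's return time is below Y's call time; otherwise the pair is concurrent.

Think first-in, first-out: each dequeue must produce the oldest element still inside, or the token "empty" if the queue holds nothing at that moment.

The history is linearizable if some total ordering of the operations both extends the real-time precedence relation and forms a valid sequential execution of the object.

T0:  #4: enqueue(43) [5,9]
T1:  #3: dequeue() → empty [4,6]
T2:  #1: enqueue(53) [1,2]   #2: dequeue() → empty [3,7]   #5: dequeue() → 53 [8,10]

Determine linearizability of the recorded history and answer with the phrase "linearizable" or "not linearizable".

not linearizable

prefix check: 1..6 passes, 1..7 fails once #2's time-7 response joins
checked exhaustively: 2 real-time-consistent orders of 3 completed operations, zero legal FIFO queue replays
completion choices over the 1 pending operation (#4) were checked; none helps
one such order, #1, #2, #3 (pending dropped), breaks at step 2 where #2 dequeue() → empty is illegal
one such order, #1, #3, #2 (pending dropped), breaks at step 2 where #3 dequeue() → empty is illegal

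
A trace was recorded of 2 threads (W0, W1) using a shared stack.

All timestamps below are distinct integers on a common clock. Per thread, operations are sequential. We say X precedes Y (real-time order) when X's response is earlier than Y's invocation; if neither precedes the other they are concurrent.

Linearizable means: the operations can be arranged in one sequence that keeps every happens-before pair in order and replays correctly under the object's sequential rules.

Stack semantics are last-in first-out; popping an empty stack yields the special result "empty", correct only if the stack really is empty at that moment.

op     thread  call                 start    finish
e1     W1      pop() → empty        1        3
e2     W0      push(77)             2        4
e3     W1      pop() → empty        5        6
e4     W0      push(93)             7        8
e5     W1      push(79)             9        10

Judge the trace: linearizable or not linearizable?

not linearizable

already the first 6 events (up to e3's response at time 6) admit no linearization; the first 5 still do
every one of the 2 real-time-consistent orders over 3 completed stack ops fails the sequential spec
one such order, e1, e2, e3, breaks at step 3 where e3 pop() → empty is illegal
one such order, e2, e1, e3, breaks at step 2 where e1 pop() → empty is illegal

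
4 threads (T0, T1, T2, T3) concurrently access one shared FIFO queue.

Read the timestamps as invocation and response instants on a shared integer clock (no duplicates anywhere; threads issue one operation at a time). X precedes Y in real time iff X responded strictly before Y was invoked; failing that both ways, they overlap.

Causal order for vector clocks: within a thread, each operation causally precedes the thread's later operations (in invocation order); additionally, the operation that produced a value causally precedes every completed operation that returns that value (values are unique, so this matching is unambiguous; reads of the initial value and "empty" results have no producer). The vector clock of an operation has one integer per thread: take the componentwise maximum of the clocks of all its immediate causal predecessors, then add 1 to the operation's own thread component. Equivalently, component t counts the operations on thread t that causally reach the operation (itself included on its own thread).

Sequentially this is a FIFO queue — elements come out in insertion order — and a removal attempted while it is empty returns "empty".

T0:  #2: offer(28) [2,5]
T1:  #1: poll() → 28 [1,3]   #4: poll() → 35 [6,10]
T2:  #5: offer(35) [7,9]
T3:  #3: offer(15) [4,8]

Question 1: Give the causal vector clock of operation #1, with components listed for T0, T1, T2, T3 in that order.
Answer: (1, 1, 0, 0)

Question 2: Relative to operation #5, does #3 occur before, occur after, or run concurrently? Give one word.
Answer: concurrent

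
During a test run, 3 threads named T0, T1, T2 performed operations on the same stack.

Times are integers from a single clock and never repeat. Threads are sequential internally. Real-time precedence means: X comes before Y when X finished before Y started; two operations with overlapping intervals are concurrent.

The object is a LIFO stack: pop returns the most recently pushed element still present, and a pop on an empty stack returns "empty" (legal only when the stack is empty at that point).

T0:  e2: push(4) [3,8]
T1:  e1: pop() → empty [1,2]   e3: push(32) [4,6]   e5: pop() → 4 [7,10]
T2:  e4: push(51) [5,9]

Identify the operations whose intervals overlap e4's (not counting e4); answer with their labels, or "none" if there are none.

e4 spans [5,9]; an op avoiding the whole window 5..9 is ordered, any other is concurrent
e1 [1,2]: before
e2 [3,8]: concurrent
e3 [4,6]: concurrent
e5 [7,10]: concurrent

e2, e3, e5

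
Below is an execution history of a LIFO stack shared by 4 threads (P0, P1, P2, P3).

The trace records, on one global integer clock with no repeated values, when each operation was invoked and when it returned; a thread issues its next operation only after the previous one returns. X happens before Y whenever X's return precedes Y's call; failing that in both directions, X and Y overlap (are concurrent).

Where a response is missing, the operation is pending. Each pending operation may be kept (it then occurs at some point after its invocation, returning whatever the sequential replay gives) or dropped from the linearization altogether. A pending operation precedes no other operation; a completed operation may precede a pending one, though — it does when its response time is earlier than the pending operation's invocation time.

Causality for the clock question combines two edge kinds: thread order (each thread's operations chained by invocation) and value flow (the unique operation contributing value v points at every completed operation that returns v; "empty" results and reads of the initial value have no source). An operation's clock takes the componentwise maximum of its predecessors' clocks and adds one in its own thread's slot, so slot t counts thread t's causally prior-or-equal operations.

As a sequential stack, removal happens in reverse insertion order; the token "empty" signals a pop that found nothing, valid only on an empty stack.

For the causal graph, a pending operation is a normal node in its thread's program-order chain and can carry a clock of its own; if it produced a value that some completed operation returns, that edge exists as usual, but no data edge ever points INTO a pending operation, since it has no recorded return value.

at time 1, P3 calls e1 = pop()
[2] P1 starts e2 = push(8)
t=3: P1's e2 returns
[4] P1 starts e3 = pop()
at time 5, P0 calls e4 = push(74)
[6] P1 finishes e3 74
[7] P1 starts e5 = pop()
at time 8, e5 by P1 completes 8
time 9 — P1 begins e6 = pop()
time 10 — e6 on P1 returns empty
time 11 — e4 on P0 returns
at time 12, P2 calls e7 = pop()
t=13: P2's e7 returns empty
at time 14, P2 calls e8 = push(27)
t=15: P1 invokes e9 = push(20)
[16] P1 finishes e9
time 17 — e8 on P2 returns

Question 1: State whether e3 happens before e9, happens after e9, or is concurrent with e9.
e3 spans [4,6], e9 spans [15,16]
resp(e3)=6 < inv(e9)=15

before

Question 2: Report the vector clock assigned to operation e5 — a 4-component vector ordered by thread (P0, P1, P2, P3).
e1, invoked 1, has no incoming edges; only P3's bump applies → (0, 0, 0, 1)
e7, invoked 12, has no incoming edges; only P2's bump applies → (0, 0, 1, 0)
e2, invoked 2, has no incoming edges; only P1's bump applies → (0, 1, 0, 0)
e4, invoked 5, has no incoming edges; only P0's bump applies → (1, 0, 0, 0)
VC(e8, invoked at 14): max of VC(e7)=(0, 0, 1, 0), then +1 on thread P2 → (0, 0, 2, 0)
VC(e3, invoked at 4): max of VC(e2)=(0, 1, 0, 0), VC(e4)=(1, 0, 0, 0), then +1 on thread P1 → (1, 2, 0, 0)
VC(e5, invoked at 7): max of VC(e2)=(0, 1, 0, 0), VC(e3)=(1, 2, 0, 0), then +1 on thread P1 → (1, 3, 0, 0)
VC(e6, invoked at 9): max of VC(e5)=(1, 3, 0, 0), then +1 on thread P1 → (1, 4, 0, 0)
VC(e9, invoked at 15): max of VC(e6)=(1, 4, 0, 0), then +1 on thread P1 → (1, 5, 0, 0)
target: VC(e5) = (1, 3, 0, 0)

(1, 3, 0, 0)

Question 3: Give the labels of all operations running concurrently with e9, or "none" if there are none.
e9 runs from 15 to 16; window-overlapping ops are concurrent
e1 [1,…): concurrent
e2 [2,3]: before
e3 [4,6]: before
e4 [5,11]: before
e5 [7,8]: before
e6 [9,10]: before
e7 [12,13]: before
e8 [14,17]: concurrent

e1, e8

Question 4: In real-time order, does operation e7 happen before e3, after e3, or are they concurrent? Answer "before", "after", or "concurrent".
e7 spans [12,13], e3 spans [4,6]
resp(e3)=6 < inv(e7)=12

after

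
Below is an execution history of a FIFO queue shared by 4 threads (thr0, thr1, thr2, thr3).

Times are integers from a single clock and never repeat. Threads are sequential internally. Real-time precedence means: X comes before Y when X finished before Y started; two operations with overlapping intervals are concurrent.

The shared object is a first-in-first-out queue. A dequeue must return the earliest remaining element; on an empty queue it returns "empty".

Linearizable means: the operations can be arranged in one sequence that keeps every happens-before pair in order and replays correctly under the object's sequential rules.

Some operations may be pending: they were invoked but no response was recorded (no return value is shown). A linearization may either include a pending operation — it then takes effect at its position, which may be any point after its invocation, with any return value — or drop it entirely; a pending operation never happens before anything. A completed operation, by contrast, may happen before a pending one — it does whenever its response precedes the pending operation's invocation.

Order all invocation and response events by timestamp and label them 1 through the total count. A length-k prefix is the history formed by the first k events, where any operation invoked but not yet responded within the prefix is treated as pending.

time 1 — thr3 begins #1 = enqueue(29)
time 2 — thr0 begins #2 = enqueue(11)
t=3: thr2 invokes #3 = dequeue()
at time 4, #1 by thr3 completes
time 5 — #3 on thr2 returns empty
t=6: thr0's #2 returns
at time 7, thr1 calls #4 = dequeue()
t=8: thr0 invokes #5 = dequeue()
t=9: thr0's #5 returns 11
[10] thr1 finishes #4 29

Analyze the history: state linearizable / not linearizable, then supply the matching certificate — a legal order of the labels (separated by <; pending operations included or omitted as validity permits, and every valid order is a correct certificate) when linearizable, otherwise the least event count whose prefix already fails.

after step 1 (#3 dequeue() → empty): queue <>
after step 2 (#1 enqueue(29)): queue <29>
after step 3 (#2 enqueue(11)): queue <29,11>
after step 4 (#4 dequeue() → 29): queue <11>
after step 5 (#5 dequeue() → 11): queue <>

linearizable — witness: #3 < #1 < #2 < #4 < #5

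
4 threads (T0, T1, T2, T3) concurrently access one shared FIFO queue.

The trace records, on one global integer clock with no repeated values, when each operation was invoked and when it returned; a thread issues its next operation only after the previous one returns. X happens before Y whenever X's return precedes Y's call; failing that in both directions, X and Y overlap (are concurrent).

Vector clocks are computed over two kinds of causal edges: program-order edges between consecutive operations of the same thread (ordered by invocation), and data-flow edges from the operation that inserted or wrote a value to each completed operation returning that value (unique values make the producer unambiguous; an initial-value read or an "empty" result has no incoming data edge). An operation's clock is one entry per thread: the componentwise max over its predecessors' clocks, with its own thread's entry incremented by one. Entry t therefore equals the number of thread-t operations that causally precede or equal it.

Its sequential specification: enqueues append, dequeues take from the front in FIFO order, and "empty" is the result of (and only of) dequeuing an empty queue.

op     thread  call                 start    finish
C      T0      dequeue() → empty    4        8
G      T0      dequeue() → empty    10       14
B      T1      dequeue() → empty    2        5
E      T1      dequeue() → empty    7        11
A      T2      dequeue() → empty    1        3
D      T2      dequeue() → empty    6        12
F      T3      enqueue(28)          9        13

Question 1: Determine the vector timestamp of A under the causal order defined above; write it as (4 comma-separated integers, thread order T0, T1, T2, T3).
(0, 0, 1, 0)

F, invoked 9, has no incoming edges; only T3's bump applies → (0, 0, 0, 1)
A, invoked 1, has no incoming edges; only T2's bump applies → (0, 0, 1, 0)
B, invoked 2, has no incoming edges; only T1's bump applies → (0, 1, 0, 0)
C, invoked 4, has no incoming edges; only T0's bump applies → (1, 0, 0, 0)
from VC(A)=(0, 0, 1, 0), D (invoked 6) maxes components and bumps T2 → (0, 0, 2, 0)
from VC(B)=(0, 1, 0, 0), E (invoked 7) maxes components and bumps T1 → (0, 2, 0, 0)
from VC(C)=(1, 0, 0, 0), G (invoked 10) maxes components and bumps T0 → (2, 0, 0, 0)
target: VC(A) = (0, 0, 1, 0)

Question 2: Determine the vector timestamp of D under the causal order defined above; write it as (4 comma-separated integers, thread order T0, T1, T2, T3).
(0, 0, 2, 0)

F (invocation 9): nothing precedes it; T3's component alone gives (0, 0, 0, 1)
A (invocation 1): nothing precedes it; T2's component alone gives (0, 0, 1, 0)
B (invocation 2): nothing precedes it; T1's component alone gives (0, 1, 0, 0)
C (invocation 4): nothing precedes it; T0's component alone gives (1, 0, 0, 0)
VC(D, invoked at 6): max of VC(A)=(0, 0, 1, 0), then +1 on thread T2 → (0, 0, 2, 0)
VC(E, invoked at 7): max of VC(B)=(0, 1, 0, 0), then +1 on thread T1 → (0, 2, 0, 0)
VC(G, invoked at 10): max of VC(C)=(1, 0, 0, 0), then +1 on thread T0 → (2, 0, 0, 0)
target: VC(D) = (0, 0, 2, 0)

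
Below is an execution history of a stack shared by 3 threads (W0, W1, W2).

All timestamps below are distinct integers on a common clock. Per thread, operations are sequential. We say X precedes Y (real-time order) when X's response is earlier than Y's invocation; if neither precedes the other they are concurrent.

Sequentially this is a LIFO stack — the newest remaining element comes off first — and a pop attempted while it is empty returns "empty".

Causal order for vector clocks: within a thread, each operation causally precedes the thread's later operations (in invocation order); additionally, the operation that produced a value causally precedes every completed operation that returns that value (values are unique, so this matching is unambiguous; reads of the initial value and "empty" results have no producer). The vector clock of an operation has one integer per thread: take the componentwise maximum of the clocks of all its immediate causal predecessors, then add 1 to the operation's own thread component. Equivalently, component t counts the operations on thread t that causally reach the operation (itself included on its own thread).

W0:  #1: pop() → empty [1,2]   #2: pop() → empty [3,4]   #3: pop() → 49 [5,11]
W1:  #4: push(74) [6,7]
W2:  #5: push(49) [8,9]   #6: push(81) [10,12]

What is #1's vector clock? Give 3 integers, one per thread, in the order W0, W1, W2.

#5 (invocation 8): nothing precedes it; W2's component alone gives (0, 0, 1)
#4 (invocation 6): nothing precedes it; W1's component alone gives (0, 1, 0)
#1 (invocation 1): nothing precedes it; W0's component alone gives (1, 0, 0)
from VC(#5)=(0, 0, 1), #6 (invoked 10) maxes components and bumps W2 → (0, 0, 2)
from VC(#1)=(1, 0, 0), #2 (invoked 3) maxes components and bumps W0 → (2, 0, 0)
from VC(#2)=(2, 0, 0), VC(#5)=(0, 0, 1), #3 (invoked 5) maxes components and bumps W0 → (3, 0, 1)
target: VC(#1) = (1, 0, 0)

(1, 0, 0)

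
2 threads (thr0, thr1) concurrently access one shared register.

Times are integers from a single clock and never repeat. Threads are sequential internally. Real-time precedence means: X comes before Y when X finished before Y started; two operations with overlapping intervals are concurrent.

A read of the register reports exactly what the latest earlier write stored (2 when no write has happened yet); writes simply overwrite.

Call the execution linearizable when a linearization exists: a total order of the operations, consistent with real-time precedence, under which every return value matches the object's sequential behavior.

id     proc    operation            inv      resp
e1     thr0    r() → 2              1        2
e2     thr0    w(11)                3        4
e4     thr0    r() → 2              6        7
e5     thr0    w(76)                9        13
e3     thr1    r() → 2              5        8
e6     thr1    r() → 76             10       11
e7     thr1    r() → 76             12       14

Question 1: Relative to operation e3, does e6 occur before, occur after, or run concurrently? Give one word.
Answer: after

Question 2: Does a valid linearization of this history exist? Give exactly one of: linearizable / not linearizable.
not linearizable

cut after 6 events: linearizable; cut after 7 events (e4 responds, time 7): not linearizable
the completed operations (3 total) allow one real-time order; the register replay rejects it
completion choices over the 1 pending operation (e3) were checked; none helps
take e1, e2, e4 (pending dropped): step 3 already fails, because e4 r() → 2 cannot occur there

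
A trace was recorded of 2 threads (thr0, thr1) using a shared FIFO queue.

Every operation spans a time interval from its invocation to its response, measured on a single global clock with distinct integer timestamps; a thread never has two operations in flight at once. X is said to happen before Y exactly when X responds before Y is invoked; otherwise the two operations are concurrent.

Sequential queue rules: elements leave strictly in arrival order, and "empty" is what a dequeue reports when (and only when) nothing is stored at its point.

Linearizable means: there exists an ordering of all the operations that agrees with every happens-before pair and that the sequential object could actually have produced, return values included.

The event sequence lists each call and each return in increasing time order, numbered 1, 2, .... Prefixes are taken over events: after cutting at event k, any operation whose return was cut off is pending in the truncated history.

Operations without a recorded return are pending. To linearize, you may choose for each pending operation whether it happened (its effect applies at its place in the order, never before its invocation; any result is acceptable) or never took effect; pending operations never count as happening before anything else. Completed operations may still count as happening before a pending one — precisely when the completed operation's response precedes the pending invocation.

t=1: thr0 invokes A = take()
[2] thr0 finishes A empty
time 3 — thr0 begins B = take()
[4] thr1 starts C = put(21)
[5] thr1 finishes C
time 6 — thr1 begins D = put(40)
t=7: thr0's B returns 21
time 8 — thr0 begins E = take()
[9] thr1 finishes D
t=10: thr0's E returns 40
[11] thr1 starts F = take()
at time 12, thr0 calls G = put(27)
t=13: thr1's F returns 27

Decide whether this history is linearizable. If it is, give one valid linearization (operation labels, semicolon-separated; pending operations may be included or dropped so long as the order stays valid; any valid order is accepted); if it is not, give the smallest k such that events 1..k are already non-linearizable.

after step 1 (A take() → empty): queue <>
after step 2 (C put(21)): queue <21>
after step 3 (B take() → 21): queue <>
after step 4 (D put(40)): queue <40>
after step 5 (E take() → 40): queue <>
after step 6 (G put(27) (pending, included)): queue <27>
after step 7 (F take() → 27): queue <>

linearizable — witness: A; C; B; D; E; G; F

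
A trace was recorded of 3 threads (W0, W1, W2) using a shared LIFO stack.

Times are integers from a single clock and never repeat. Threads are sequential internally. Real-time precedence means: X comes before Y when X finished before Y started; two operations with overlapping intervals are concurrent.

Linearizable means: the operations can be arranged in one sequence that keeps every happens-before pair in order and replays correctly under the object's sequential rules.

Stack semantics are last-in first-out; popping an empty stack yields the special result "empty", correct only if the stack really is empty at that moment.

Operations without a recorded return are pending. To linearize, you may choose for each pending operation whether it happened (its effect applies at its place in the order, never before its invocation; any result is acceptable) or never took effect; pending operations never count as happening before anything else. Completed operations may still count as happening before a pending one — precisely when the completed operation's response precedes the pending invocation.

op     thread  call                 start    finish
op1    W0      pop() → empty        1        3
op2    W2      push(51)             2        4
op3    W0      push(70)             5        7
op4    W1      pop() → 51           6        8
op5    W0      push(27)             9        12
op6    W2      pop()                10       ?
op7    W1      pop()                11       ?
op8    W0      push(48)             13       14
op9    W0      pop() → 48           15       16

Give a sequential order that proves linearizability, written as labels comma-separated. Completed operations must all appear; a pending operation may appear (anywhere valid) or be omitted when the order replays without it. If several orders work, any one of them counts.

step 1: op1 pop() → empty — stack <>
step 2: op2 push(51) — stack <51>
step 3: op4 pop() → 51 — stack <>
step 4: op3 push(70) — stack <70>
step 5: op5 push(27) — stack <70,27>
step 6: op6 pop() (pending, included) — stack <70>
step 7: op7 pop() (pending, included) — stack <>
step 8: op8 push(48) — stack <48>
step 9: op9 pop() → 48 — stack <>

op1, op2, op4, op3, op5, op6, op7, op8, op9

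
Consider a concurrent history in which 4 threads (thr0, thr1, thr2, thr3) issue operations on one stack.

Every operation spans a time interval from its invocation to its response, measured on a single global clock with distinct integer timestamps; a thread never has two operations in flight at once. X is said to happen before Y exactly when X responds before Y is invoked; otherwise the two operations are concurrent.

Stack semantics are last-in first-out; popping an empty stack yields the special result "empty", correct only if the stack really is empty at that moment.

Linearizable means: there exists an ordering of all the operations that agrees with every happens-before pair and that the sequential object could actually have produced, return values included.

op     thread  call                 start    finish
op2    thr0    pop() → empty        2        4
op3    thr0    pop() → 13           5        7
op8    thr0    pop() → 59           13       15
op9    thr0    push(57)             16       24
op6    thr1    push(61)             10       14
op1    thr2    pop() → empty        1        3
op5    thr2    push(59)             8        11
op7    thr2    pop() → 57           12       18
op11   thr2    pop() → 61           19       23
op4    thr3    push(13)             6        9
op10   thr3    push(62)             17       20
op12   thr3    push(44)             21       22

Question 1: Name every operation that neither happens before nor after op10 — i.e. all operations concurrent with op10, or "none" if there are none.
Answer: op11, op7, op9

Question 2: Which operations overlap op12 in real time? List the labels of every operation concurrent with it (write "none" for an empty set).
Answer: op11, op9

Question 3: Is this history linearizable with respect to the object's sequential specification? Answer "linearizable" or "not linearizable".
linearizable

witness order: op1, op2, op4, op3, op5, op8, op6, op9, op7, op11, op10, op12
after step 1 (op1 pop() → empty): stack <>
after step 2 (op2 pop() → empty): stack <>
after step 3 (op4 push(13)): stack <13>
after step 4 (op3 pop() → 13): stack <>
after step 5 (op5 push(59)): stack <59>
after step 6 (op8 pop() → 59): stack <>
after step 7 (op6 push(61)): stack <61>
after step 8 (op9 push(57)): stack <61,57>
after step 9 (op7 pop() → 57): stack <61>
after step 10 (op11 pop() → 61): stack <>
after step 11 (op10 push(62)): stack <62>
after step 12 (op12 push(44)): stack <62,44>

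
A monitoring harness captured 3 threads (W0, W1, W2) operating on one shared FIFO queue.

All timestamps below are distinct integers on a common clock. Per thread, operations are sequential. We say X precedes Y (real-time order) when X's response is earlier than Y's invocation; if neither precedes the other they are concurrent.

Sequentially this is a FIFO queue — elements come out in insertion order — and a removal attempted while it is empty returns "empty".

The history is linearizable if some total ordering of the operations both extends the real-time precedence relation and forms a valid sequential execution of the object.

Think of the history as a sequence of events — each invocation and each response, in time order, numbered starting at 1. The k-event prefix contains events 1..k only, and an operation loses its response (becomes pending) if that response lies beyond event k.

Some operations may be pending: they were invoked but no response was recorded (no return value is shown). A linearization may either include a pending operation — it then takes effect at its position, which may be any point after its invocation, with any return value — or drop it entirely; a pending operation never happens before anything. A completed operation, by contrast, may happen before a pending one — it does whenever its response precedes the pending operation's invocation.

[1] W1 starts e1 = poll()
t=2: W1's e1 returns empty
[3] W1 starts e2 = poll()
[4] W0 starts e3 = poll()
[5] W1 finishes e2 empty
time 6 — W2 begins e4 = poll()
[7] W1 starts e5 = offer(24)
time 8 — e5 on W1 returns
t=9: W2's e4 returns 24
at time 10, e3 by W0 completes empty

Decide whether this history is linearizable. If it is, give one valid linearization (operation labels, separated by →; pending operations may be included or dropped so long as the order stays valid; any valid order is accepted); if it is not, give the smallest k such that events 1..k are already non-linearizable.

1. e1 poll() → empty, leaving queue <>
2. e2 poll() → empty, leaving queue <>
3. e3 poll() → empty, leaving queue <>
4. e5 offer(24), leaving queue <24>
5. e4 poll() → 24, leaving queue <>

linearizable — witness: e1 → e2 → e3 → e5 → e4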